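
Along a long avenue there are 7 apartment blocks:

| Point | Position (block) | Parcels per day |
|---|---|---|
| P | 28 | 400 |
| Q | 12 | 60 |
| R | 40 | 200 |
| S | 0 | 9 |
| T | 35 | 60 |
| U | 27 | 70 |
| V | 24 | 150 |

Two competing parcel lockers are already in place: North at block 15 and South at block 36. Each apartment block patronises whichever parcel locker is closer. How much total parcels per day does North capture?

219

The indifferent point is the midpoint (15+36)/2 = 25.5; apartment blocks left of it (closer to North at 15) go to North, those right go to South.
  S at 0 (w=9) → North
  Q at 12 (w=60) → North
  V at 24 (w=150) → North
  U at 27 (w=70) → South
  P at 28 (w=400) → South
  T at 35 (w=60) → South
  R at 40 (w=200) → South
North captures 219; South captures 730.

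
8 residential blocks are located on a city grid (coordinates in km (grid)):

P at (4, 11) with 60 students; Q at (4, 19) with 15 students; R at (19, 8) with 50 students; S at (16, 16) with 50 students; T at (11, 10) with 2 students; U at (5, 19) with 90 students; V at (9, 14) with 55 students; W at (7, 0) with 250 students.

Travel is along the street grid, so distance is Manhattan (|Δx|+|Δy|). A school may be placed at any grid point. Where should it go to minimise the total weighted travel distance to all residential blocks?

(7, 8)

Manhattan distance separates: Σwᵢ(|x−xᵢ|+|y−yᵢ|) = Σwᵢ|x−xᵢ| + Σwᵢ|y−yᵢ|, so x and y are optimised independently as 1-D weighted medians.
Total weight W = 572; half = 286.
x-coordinate, sorted with cumulative weight:
  x=4 (P, w=60) cum 60
  x=4 (Q, w=15) cum 75
  x=5 (U, w=90) cum 165
  x=7 (W, w=250) cum 415  ← median
  x=9 (V, w=55) cum 470
  x=11 (T, w=2) cum 472
  x=16 (S, w=50) cum 522
  x=19 (R, w=50) cum 572
⇒ x* = 7
y-coordinate, sorted with cumulative weight:
  y=0 (W, w=250) cum 250
  y=8 (R, w=50) cum 300  ← median
  y=10 (T, w=2) cum 302
  y=11 (P, w=60) cum 362
  y=14 (V, w=55) cum 417
  y=16 (S, w=50) cum 467
  y=19 (Q, w=15) cum 482
  y=19 (U, w=90) cum 572
⇒ y* = 8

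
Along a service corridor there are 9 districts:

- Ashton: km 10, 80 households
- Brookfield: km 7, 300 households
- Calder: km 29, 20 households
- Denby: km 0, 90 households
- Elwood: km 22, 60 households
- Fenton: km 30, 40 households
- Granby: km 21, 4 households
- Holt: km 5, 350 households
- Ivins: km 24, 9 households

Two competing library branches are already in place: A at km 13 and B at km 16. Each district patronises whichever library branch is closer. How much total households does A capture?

The indifferent point is the midpoint (13+16)/2 = 14.5; districts left of it (closer to A at 13) go to A, those right go to B.
  Denby at 0 (w=90) → A
  Holt at 5 (w=350) → A
  Brookfield at 7 (w=300) → A
  Ashton at 10 (w=80) → A
  Granby at 21 (w=4) → B
  Elwood at 22 (w=60) → B
  Ivins at 24 (w=9) → B
  Calder at 29 (w=20) → B
  Fenton at 30 (w=40) → B
A captures 820; B captures 133.

820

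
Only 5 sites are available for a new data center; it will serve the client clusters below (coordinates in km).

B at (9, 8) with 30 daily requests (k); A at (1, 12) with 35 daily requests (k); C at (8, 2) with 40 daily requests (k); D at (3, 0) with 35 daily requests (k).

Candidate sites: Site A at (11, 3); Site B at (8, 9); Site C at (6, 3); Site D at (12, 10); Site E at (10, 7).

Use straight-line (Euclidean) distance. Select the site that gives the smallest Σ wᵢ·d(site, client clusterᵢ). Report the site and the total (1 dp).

Total weighted distance at each candidate:
  Site A (11, 3): total = 1058.0
  Site B (8, 9): total = 949.3
  Site C (6, 3): total = 773.2
  Site D (12, 10): total = 1328.1
  Site E (10, 7): total = 964.7
Minimum is at Site C with total 773.2 km.

Site C, total 773.2 km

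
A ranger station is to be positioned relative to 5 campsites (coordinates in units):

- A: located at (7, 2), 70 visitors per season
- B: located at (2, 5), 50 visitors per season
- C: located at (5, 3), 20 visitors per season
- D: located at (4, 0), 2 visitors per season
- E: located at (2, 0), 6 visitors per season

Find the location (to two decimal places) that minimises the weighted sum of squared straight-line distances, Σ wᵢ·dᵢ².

The minimiser of Σwᵢ‖p−pᵢ‖² is the weighted centroid p* = (Σwᵢpᵢ)/(Σwᵢ).
Σwᵢ = 148.
Σwᵢxᵢ = 70·7 + 50·2 + 20·5 + 2·4 + 6·2 = 710.
Σwᵢyᵢ = 70·2 + 50·5 + 20·3 + 2·0 + 6·0 = 450.
x* = 710/148 = 4.80, y* = 450/148 = 3.04.

(4.80, 3.04)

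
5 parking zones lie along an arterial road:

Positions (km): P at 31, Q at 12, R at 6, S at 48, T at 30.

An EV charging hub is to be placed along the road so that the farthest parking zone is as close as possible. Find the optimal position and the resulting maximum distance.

location 27, max distance 21

The 1-center on a line is the midpoint of the two extreme points: leftmost at 6, rightmost at 48.
Optimal location = (6 + 48)/2 = 27; maximum distance = (48 − 6)/2 = 21.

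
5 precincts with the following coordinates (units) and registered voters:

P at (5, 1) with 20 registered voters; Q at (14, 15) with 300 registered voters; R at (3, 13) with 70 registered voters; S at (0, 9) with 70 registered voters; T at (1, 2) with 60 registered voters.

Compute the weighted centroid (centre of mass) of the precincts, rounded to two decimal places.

(8.79, 11.88)

The minimiser of Σwᵢ‖p−pᵢ‖² is the weighted centroid p* = (Σwᵢpᵢ)/(Σwᵢ).
Σwᵢ = 520.
Σwᵢxᵢ = 20·5 + 300·14 + 70·3 + 70·0 + 60·1 = 4570.
Σwᵢyᵢ = 20·1 + 300·15 + 70·13 + 70·9 + 60·2 = 6180.
x* = 4570/520 = 8.79, y* = 6180/520 = 11.88.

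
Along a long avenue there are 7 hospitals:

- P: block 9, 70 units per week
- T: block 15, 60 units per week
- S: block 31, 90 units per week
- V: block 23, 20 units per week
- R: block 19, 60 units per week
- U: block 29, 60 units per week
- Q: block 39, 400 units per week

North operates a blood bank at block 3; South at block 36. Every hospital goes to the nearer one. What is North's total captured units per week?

The indifferent point is the midpoint (3+36)/2 = 19.5; hospitals left of it (closer to North at 3) go to North, those right go to South.
  P at 9 (w=70) → North
  T at 15 (w=60) → North
  R at 19 (w=60) → North
  V at 23 (w=20) → South
  U at 29 (w=60) → South
  S at 31 (w=90) → South
  Q at 39 (w=400) → South
North captures 190; South captures 570.

190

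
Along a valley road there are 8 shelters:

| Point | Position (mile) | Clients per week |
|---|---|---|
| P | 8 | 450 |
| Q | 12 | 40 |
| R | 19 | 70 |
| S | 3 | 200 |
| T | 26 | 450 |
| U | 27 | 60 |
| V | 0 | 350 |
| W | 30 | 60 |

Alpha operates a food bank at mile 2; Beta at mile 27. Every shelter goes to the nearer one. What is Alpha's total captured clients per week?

1040

The indifferent point is the midpoint (2+27)/2 = 14.5; shelters left of it (closer to Alpha at 2) go to Alpha, those right go to Beta.
  V at 0 (w=350) → Alpha
  S at 3 (w=200) → Alpha
  P at 8 (w=450) → Alpha
  Q at 12 (w=40) → Alpha
  R at 19 (w=70) → Beta
  T at 26 (w=450) → Beta
  U at 27 (w=60) → Beta
  W at 30 (w=60) → Beta
Alpha captures 1040; Beta captures 640.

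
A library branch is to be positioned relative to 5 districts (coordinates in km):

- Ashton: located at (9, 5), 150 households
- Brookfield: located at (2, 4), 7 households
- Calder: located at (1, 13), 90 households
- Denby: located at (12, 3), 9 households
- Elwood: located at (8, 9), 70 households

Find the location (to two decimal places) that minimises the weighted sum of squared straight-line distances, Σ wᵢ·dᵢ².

(6.51, 7.99)

The minimiser of Σwᵢ‖p−pᵢ‖² is the weighted centroid p* = (Σwᵢpᵢ)/(Σwᵢ).
Σwᵢ = 326.
Σwᵢxᵢ = 150·9 + 7·2 + 90·1 + 9·12 + 70·8 = 2122.
Σwᵢyᵢ = 150·5 + 7·4 + 90·13 + 9·3 + 70·9 = 2605.
x* = 2122/326 = 6.51, y* = 2605/326 = 7.99.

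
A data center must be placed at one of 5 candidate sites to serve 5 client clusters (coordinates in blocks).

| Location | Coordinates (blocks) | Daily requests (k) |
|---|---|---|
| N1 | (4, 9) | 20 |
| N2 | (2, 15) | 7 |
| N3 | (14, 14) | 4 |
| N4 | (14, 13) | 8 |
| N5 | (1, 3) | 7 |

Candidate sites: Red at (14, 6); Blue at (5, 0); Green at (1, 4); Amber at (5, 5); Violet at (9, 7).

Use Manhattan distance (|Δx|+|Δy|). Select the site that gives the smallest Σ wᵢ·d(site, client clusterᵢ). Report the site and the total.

Amber, total 441 blocks

Total weighted distance at each candidate:
  Red (14, 6): total = 607
  Blue (5, 0): total = 643
  Green (1, 4): total = 519
  Amber (5, 5): total = 441
  Violet (9, 7): total = 465
Minimum is at Amber with total 441 blocks.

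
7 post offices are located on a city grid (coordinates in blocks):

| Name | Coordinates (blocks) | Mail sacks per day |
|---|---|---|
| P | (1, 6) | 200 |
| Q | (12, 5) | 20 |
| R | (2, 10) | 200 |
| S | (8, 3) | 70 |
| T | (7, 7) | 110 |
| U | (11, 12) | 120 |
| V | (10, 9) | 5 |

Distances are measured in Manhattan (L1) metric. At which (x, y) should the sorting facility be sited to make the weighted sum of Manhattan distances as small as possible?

Manhattan distance separates: Σwᵢ(|x−xᵢ|+|y−yᵢ|) = Σwᵢ|x−xᵢ| + Σwᵢ|y−yᵢ|, so x and y are optimised independently as 1-D weighted medians.
Total weight W = 725; half = 362.5.
x-coordinate, sorted with cumulative weight:
  x=1 (P, w=200) cum 200
  x=2 (R, w=200) cum 400  ← median
  x=7 (T, w=110) cum 510
  x=8 (S, w=70) cum 580
  x=10 (V, w=5) cum 585
  x=11 (U, w=120) cum 705
  x=12 (Q, w=20) cum 725
⇒ x* = 2
y-coordinate, sorted with cumulative weight:
  y=3 (S, w=70) cum 70
  y=5 (Q, w=20) cum 90
  y=6 (P, w=200) cum 290
  y=7 (T, w=110) cum 400  ← median
  y=9 (V, w=5) cum 405
  y=10 (R, w=200) cum 605
  y=12 (U, w=120) cum 725
⇒ y* = 7

(2, 7)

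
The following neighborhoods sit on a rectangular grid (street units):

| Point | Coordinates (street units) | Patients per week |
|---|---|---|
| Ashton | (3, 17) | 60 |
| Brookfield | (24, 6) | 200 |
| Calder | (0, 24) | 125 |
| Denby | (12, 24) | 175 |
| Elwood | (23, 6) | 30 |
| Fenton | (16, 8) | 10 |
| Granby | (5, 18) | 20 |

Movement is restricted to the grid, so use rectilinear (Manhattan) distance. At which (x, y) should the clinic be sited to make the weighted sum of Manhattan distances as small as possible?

Manhattan distance separates: Σwᵢ(|x−xᵢ|+|y−yᵢ|) = Σwᵢ|x−xᵢ| + Σwᵢ|y−yᵢ|, so x and y are optimised independently as 1-D weighted medians.
Total weight W = 620; half = 310.
x-coordinate, sorted with cumulative weight:
  x=0 (Calder, w=125) cum 125
  x=3 (Ashton, w=60) cum 185
  x=5 (Granby, w=20) cum 205
  x=12 (Denby, w=175) cum 380  ← median
  x=16 (Fenton, w=10) cum 390
  x=23 (Elwood, w=30) cum 420
  x=24 (Brookfield, w=200) cum 620
⇒ x* = 12
y-coordinate, sorted with cumulative weight:
  y=6 (Brookfield, w=200) cum 200
  y=6 (Elwood, w=30) cum 230
  y=8 (Fenton, w=10) cum 240
  y=17 (Ashton, w=60) cum 300
  y=18 (Granby, w=20) cum 320  ← median
  y=24 (Calder, w=125) cum 445
  y=24 (Denby, w=175) cum 620
⇒ y* = 18

(12, 18)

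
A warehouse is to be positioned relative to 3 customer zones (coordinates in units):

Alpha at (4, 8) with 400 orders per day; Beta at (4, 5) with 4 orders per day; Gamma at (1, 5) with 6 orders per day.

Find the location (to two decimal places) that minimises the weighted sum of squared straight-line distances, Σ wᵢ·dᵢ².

(3.96, 7.93)

The minimiser of Σwᵢ‖p−pᵢ‖² is the weighted centroid p* = (Σwᵢpᵢ)/(Σwᵢ).
Σwᵢ = 410.
Σwᵢxᵢ = 400·4 + 4·4 + 6·1 = 1622.
Σwᵢyᵢ = 400·8 + 4·5 + 6·5 = 3250.
x* = 1622/410 = 3.96, y* = 3250/410 = 7.93.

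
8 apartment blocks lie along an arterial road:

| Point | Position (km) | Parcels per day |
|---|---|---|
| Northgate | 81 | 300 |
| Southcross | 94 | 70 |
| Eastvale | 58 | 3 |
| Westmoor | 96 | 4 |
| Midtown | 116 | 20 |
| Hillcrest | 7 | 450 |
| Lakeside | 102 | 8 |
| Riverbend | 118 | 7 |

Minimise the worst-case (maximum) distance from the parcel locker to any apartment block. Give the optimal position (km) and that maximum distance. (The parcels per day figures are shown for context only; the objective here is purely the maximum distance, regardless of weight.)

The 1-center on a line is the midpoint of the two extreme points: leftmost at 7, rightmost at 118.
Optimal location = (7 + 118)/2 = 62.5; maximum distance = (118 − 7)/2 = 55.5.

location 62.5, max distance 55.5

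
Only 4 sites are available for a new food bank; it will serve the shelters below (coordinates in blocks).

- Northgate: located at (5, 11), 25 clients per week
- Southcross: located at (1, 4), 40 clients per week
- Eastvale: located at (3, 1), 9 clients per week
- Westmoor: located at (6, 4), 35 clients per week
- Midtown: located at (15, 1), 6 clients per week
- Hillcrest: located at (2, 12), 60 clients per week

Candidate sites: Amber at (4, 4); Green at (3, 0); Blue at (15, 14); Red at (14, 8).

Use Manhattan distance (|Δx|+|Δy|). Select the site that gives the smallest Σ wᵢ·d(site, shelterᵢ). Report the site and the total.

Amber, total 1110 blocks

Total weighted distance at each candidate:
  Amber (4, 4): total = 1110
  Green (3, 0): total = 1677
  Blue (15, 14): total = 3153
  Red (14, 8): total = 2570
Minimum is at Amber with total 1110 blocks.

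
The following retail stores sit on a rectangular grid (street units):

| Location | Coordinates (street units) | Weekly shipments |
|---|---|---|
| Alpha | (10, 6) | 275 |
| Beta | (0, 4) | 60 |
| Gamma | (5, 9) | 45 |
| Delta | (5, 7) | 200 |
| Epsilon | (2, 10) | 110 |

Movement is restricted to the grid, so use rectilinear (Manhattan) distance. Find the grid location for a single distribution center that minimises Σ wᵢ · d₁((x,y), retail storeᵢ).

(5, 7)

Manhattan distance separates: Σwᵢ(|x−xᵢ|+|y−yᵢ|) = Σwᵢ|x−xᵢ| + Σwᵢ|y−yᵢ|, so x and y are optimised independently as 1-D weighted medians.
Total weight W = 690; half = 345.
x-coordinate, sorted with cumulative weight:
  x=0 (Beta, w=60) cum 60
  x=2 (Epsilon, w=110) cum 170
  x=5 (Gamma, w=45) cum 215
  x=5 (Delta, w=200) cum 415  ← median
  x=10 (Alpha, w=275) cum 690
⇒ x* = 5
y-coordinate, sorted with cumulative weight:
  y=4 (Beta, w=60) cum 60
  y=6 (Alpha, w=275) cum 335
  y=7 (Delta, w=200) cum 535  ← median
  y=9 (Gamma, w=45) cum 580
  y=10 (Epsilon, w=110) cum 690
⇒ y* = 7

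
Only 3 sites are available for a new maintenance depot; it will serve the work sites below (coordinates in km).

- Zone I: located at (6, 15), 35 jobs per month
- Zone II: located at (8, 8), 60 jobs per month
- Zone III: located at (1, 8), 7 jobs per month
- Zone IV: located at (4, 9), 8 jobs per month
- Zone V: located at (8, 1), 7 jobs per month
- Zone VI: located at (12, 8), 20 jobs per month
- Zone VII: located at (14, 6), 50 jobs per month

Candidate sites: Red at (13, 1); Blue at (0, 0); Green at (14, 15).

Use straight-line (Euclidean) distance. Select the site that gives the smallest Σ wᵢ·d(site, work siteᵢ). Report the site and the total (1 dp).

Total weighted distance at each candidate:
  Red (13, 1): total = 1688.9
  Blue (0, 0): total = 2485.9
  Green (14, 15): total = 1732.0
Minimum is at Red with total 1688.9 km.

Red, total 1688.9 km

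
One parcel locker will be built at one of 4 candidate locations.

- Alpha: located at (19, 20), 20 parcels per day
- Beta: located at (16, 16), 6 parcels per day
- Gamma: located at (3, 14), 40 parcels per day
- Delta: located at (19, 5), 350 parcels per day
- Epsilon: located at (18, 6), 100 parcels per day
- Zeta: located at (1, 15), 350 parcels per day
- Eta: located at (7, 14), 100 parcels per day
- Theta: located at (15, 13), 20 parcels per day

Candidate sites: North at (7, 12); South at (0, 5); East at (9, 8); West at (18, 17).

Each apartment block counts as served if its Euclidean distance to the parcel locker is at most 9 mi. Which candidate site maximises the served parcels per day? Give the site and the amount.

Coverage radius r = 9 mi; a point is covered iff (Δx)²+(Δy)² ≤ 9² = 81.
  North (7, 12): covers {Gamma, Zeta, Eta, Theta} → 510
  South (0, 5): covers {none} → 0
  East (9, 8): covers {Gamma, Eta, Theta} → 160
  West (18, 17): covers {Alpha, Beta, Theta} → 46
Maximum coverage at North: 510 parcels per day.

North, covering 510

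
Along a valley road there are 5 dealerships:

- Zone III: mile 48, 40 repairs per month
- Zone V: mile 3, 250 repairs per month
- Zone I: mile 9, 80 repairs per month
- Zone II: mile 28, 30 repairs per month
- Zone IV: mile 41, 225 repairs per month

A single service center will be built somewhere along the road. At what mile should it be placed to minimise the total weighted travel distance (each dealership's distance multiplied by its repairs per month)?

x = 9

For a sum of weighted absolute distances on a line, the optimum is the weighted median (not the mean). Total weight W = 625; half-weight = 312.5.
Sort by position and accumulate weight:
  mile 3 (Zone V, w=250) → cum 250
  mile 9 (Zone I, w=80) → cum 330  ≥ 312.5 → median here
  mile 28 (Zone II, w=30) → cum 360
  mile 41 (Zone IV, w=225) → cum 585
  mile 48 (Zone III, w=40) → cum 625
Optimal location: mile 9.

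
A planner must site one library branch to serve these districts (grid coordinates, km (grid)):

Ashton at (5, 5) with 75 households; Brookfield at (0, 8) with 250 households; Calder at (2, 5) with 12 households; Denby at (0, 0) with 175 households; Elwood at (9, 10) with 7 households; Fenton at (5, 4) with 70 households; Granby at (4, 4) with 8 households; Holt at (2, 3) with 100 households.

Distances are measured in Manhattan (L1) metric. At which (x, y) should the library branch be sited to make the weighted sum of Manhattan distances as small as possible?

(0, 4)

Manhattan distance separates: Σwᵢ(|x−xᵢ|+|y−yᵢ|) = Σwᵢ|x−xᵢ| + Σwᵢ|y−yᵢ|, so x and y are optimised independently as 1-D weighted medians.
Total weight W = 697; half = 348.5.
x-coordinate, sorted with cumulative weight:
  x=0 (Brookfield, w=250) cum 250
  x=0 (Denby, w=175) cum 425  ← median
  x=2 (Calder, w=12) cum 437
  x=2 (Holt, w=100) cum 537
  x=4 (Granby, w=8) cum 545
  x=5 (Ashton, w=75) cum 620
  x=5 (Fenton, w=70) cum 690
  x=9 (Elwood, w=7) cum 697
⇒ x* = 0
y-coordinate, sorted with cumulative weight:
  y=0 (Denby, w=175) cum 175
  y=3 (Holt, w=100) cum 275
  y=4 (Fenton, w=70) cum 345
  y=4 (Granby, w=8) cum 353  ← median
  y=5 (Ashton, w=75) cum 428
  y=5 (Calder, w=12) cum 440
  y=8 (Brookfield, w=250) cum 690
  y=10 (Elwood, w=7) cum 697
⇒ y* = 4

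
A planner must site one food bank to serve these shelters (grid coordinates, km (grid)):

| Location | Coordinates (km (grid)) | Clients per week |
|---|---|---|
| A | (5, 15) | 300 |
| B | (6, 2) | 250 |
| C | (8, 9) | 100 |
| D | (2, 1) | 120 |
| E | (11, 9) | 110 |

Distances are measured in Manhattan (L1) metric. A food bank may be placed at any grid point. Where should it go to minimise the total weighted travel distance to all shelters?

Manhattan distance separates: Σwᵢ(|x−xᵢ|+|y−yᵢ|) = Σwᵢ|x−xᵢ| + Σwᵢ|y−yᵢ|, so x and y are optimised independently as 1-D weighted medians.
Total weight W = 880; half = 440.
x-coordinate, sorted with cumulative weight:
  x=2 (D, w=120) cum 120
  x=5 (A, w=300) cum 420
  x=6 (B, w=250) cum 670  ← median
  x=8 (C, w=100) cum 770
  x=11 (E, w=110) cum 880
⇒ x* = 6
y-coordinate, sorted with cumulative weight:
  y=1 (D, w=120) cum 120
  y=2 (B, w=250) cum 370
  y=9 (C, w=100) cum 470  ← median
  y=9 (E, w=110) cum 580
  y=15 (A, w=300) cum 880
⇒ y* = 9

(6, 9)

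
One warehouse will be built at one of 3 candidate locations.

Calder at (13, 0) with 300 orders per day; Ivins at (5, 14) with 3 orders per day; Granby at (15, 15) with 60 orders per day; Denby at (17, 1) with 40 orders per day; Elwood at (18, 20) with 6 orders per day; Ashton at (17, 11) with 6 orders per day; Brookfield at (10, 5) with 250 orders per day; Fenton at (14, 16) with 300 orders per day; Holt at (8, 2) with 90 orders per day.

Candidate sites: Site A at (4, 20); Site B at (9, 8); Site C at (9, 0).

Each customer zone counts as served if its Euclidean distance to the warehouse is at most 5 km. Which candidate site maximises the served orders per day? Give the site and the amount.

Coverage radius r = 5 km; a point is covered iff (Δx)²+(Δy)² ≤ 5² = 25.
  Site A (4, 20): covers {none} → 0
  Site B (9, 8): covers {Brookfield} → 250
  Site C (9, 0): covers {Calder, Holt} → 390
Maximum coverage at Site C: 390 orders per day.

Site C, covering 390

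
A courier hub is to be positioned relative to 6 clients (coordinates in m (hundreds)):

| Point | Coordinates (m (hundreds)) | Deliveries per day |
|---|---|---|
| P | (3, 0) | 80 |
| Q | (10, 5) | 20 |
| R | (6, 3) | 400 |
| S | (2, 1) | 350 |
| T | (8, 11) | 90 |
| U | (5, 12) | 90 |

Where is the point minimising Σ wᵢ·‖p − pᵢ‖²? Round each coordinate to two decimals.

The minimiser of Σwᵢ‖p−pᵢ‖² is the weighted centroid p* = (Σwᵢpᵢ)/(Σwᵢ).
Σwᵢ = 1030.
Σwᵢxᵢ = 80·3 + 20·10 + 400·6 + 350·2 + 90·8 + 90·5 = 4710.
Σwᵢyᵢ = 80·0 + 20·5 + 400·3 + 350·1 + 90·11 + 90·12 = 3720.
x* = 4710/1030 = 4.57, y* = 3720/1030 = 3.61.

(4.57, 3.61)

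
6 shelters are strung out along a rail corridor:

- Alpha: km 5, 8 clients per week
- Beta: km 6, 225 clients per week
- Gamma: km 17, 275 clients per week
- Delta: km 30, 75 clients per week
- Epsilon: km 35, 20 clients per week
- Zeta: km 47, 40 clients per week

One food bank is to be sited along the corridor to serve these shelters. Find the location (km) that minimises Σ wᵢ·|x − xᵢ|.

For a sum of weighted absolute distances on a line, the optimum is the weighted median (not the mean). Total weight W = 643; half-weight = 321.5.
Sort by position and accumulate weight:
  km 5 (Alpha, w=8) → cum 8
  km 6 (Beta, w=225) → cum 233
  km 17 (Gamma, w=275) → cum 508  ≥ 321.5 → median here
  km 30 (Delta, w=75) → cum 583
  km 35 (Epsilon, w=20) → cum 603
  km 47 (Zeta, w=40) → cum 643
Optimal location: km 17.

x = 17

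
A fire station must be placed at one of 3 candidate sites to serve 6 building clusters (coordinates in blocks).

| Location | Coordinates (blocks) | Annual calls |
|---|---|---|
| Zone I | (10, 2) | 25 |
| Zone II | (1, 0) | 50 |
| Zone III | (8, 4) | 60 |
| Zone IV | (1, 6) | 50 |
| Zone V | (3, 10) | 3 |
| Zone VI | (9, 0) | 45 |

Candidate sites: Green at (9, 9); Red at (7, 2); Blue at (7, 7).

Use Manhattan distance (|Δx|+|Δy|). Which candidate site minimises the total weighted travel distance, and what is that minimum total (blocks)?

Red, total 1371 blocks

Total weighted distance at each candidate:
  Green (9, 9): total = 2386
  Red (7, 2): total = 1371
  Blue (7, 7): total = 1866
Minimum is at Red with total 1371 blocks.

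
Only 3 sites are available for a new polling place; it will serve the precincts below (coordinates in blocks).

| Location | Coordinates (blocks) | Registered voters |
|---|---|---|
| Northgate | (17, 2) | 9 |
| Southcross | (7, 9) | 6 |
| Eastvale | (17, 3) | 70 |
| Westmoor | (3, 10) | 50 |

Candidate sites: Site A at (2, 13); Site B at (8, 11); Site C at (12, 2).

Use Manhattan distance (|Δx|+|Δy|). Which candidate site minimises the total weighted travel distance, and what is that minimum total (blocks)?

Site C, total 1387 blocks

Total weighted distance at each candidate:
  Site A (2, 13): total = 2238
  Site B (8, 11): total = 1670
  Site C (12, 2): total = 1387
Minimum is at Site C with total 1387 blocks.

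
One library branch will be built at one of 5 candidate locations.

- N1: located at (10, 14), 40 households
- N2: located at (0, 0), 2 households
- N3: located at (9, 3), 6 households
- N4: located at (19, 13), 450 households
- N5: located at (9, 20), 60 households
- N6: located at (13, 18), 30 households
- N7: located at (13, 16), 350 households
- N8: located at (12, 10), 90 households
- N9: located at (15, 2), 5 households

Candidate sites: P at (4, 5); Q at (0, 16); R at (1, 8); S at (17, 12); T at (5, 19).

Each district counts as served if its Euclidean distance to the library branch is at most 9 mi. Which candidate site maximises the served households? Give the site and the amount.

Coverage radius r = 9 mi; a point is covered iff (Δx)²+(Δy)² ≤ 9² = 81.
  P (4, 5): covers {N2, N3} → 8
  Q (0, 16): covers {none} → 0
  R (1, 8): covers {N2} → 2
  S (17, 12): covers {N1, N4, N6, N7, N8} → 960
  T (5, 19): covers {N1, N5, N6, N7} → 480
Maximum coverage at S: 960 households.

S, covering 960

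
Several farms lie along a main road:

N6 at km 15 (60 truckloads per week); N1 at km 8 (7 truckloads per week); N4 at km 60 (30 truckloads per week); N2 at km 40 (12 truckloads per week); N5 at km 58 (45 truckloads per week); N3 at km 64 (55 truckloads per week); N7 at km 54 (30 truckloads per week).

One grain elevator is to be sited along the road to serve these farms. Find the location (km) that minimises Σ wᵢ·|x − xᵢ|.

For a sum of weighted absolute distances on a line, the optimum is the weighted median (not the mean). Total weight W = 239; half-weight = 119.5.
Sort by position and accumulate weight:
  km 8 (N1, w=7) → cum 7
  km 15 (N6, w=60) → cum 67
  km 40 (N2, w=12) → cum 79
  km 54 (N7, w=30) → cum 109
  km 58 (N5, w=45) → cum 154  ≥ 119.5 → median here
  km 60 (N4, w=30) → cum 184
  km 64 (N3, w=55) → cum 239
Optimal location: km 58.

x = 58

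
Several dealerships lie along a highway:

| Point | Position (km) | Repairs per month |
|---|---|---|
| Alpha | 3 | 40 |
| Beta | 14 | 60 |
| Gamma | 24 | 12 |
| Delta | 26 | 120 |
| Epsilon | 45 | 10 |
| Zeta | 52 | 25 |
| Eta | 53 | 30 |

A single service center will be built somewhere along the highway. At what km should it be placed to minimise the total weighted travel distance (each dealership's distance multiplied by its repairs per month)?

x = 26

For a sum of weighted absolute distances on a line, the optimum is the weighted median (not the mean). Total weight W = 297; half-weight = 148.5.
Sort by position and accumulate weight:
  km 3 (Alpha, w=40) → cum 40
  km 14 (Beta, w=60) → cum 100
  km 24 (Gamma, w=12) → cum 112
  km 26 (Delta, w=120) → cum 232  ≥ 148.5 → median here
  km 45 (Epsilon, w=10) → cum 242
  km 52 (Zeta, w=25) → cum 267
  km 53 (Eta, w=30) → cum 297
Optimal location: km 26.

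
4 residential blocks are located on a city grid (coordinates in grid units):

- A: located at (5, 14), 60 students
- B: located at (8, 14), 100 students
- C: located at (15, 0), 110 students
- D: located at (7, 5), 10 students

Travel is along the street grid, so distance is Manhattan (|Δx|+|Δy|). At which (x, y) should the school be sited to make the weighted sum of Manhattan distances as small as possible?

Manhattan distance separates: Σwᵢ(|x−xᵢ|+|y−yᵢ|) = Σwᵢ|x−xᵢ| + Σwᵢ|y−yᵢ|, so x and y are optimised independently as 1-D weighted medians.
Total weight W = 280; half = 140.
x-coordinate, sorted with cumulative weight:
  x=5 (A, w=60) cum 60
  x=7 (D, w=10) cum 70
  x=8 (B, w=100) cum 170  ← median
  x=15 (C, w=110) cum 280
⇒ x* = 8
y-coordinate, sorted with cumulative weight:
  y=0 (C, w=110) cum 110
  y=5 (D, w=10) cum 120
  y=14 (A, w=60) cum 180  ← median
  y=14 (B, w=100) cum 280
⇒ y* = 14

(8, 14)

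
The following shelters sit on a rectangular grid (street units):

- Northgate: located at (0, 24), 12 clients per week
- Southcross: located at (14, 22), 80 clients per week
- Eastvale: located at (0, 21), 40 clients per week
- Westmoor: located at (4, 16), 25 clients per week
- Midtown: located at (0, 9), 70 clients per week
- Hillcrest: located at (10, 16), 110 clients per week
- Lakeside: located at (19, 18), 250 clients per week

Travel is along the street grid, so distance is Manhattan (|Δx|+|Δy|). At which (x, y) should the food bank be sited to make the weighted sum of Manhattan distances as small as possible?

(14, 18)

Manhattan distance separates: Σwᵢ(|x−xᵢ|+|y−yᵢ|) = Σwᵢ|x−xᵢ| + Σwᵢ|y−yᵢ|, so x and y are optimised independently as 1-D weighted medians.
Total weight W = 587; half = 293.5.
x-coordinate, sorted with cumulative weight:
  x=0 (Northgate, w=12) cum 12
  x=0 (Eastvale, w=40) cum 52
  x=0 (Midtown, w=70) cum 122
  x=4 (Westmoor, w=25) cum 147
  x=10 (Hillcrest, w=110) cum 257
  x=14 (Southcross, w=80) cum 337  ← median
  x=19 (Lakeside, w=250) cum 587
⇒ x* = 14
y-coordinate, sorted with cumulative weight:
  y=9 (Midtown, w=70) cum 70
  y=16 (Westmoor, w=25) cum 95
  y=16 (Hillcrest, w=110) cum 205
  y=18 (Lakeside, w=250) cum 455  ← median
  y=21 (Eastvale, w=40) cum 495
  y=22 (Southcross, w=80) cum 575
  y=24 (Northgate, w=12) cum 587
⇒ y* = 18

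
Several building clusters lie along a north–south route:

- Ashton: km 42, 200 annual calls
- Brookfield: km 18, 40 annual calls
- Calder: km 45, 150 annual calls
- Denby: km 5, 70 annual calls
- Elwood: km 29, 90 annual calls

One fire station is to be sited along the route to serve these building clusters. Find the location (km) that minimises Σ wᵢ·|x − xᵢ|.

For a sum of weighted absolute distances on a line, the optimum is the weighted median (not the mean). Total weight W = 550; half-weight = 275.
Sort by position and accumulate weight:
  km 5 (Denby, w=70) → cum 70
  km 18 (Brookfield, w=40) → cum 110
  km 29 (Elwood, w=90) → cum 200
  km 42 (Ashton, w=200) → cum 400  ≥ 275 → median here
  km 45 (Calder, w=150) → cum 550
Optimal location: km 42.

x = 42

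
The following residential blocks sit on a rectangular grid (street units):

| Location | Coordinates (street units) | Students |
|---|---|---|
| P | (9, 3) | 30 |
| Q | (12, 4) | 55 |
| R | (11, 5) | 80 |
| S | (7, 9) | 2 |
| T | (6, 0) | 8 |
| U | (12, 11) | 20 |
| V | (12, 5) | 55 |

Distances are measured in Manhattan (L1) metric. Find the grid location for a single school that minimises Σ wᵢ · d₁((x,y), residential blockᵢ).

Manhattan distance separates: Σwᵢ(|x−xᵢ|+|y−yᵢ|) = Σwᵢ|x−xᵢ| + Σwᵢ|y−yᵢ|, so x and y are optimised independently as 1-D weighted medians.
Total weight W = 250; half = 125.
x-coordinate, sorted with cumulative weight:
  x=6 (T, w=8) cum 8
  x=7 (S, w=2) cum 10
  x=9 (P, w=30) cum 40
  x=11 (R, w=80) cum 120
  x=12 (Q, w=55) cum 175  ← median
  x=12 (U, w=20) cum 195
  x=12 (V, w=55) cum 250
⇒ x* = 12
y-coordinate, sorted with cumulative weight:
  y=0 (T, w=8) cum 8
  y=3 (P, w=30) cum 38
  y=4 (Q, w=55) cum 93
  y=5 (R, w=80) cum 173  ← median
  y=5 (V, w=55) cum 228
  y=9 (S, w=2) cum 230
  y=11 (U, w=20) cum 250
⇒ y* = 5

(12, 5)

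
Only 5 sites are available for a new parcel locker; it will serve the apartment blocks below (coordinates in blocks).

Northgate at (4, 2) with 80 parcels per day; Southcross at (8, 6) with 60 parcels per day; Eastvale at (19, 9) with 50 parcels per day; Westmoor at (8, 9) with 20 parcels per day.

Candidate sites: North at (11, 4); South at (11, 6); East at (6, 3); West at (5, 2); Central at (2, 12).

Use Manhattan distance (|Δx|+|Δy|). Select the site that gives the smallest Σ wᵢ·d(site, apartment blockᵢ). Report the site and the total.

East, total 1650 blocks

Total weighted distance at each candidate:
  North (11, 4): total = 1830
  South (11, 6): total = 1730
  East (6, 3): total = 1650
  West (5, 2): total = 1750
  Central (2, 12): total = 2860
Minimum is at East with total 1650 blocks.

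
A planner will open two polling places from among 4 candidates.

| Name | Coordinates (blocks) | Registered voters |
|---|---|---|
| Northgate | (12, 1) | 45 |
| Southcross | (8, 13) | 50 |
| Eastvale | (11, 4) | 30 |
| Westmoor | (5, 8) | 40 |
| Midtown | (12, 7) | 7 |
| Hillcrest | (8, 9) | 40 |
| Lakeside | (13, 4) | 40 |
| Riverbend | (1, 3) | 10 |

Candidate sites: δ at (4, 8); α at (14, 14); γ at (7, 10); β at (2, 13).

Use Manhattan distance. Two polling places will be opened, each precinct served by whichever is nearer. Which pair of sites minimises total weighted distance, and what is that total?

{δ, γ}, total 1866

Evaluate every pair (each demand assigned to the nearer of the two):
  {δ, γ}: total = 1866
  {α, γ}: total = 1996
  {γ, β}: total = 2016
  {δ, α}: total = 2178
  {δ, β}: total = 2208
  {α, β}: total = 2698
Best pair: {δ, γ} with total 1866.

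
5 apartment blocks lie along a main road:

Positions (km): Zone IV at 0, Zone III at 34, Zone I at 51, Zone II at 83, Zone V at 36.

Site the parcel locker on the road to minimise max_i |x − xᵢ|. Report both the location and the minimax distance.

location 41.5, max distance 41.5

The 1-center on a line is the midpoint of the two extreme points: leftmost at 0, rightmost at 83.
Optimal location = (0 + 83)/2 = 41.5; maximum distance = (83 − 0)/2 = 41.5.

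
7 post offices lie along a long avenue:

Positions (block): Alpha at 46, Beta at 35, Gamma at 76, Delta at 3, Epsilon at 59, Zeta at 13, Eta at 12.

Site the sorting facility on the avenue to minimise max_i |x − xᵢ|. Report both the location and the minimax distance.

location 39.5, max distance 36.5

The 1-center on a line is the midpoint of the two extreme points: leftmost at 3, rightmost at 76.
Optimal location = (3 + 76)/2 = 39.5; maximum distance = (76 − 3)/2 = 36.5.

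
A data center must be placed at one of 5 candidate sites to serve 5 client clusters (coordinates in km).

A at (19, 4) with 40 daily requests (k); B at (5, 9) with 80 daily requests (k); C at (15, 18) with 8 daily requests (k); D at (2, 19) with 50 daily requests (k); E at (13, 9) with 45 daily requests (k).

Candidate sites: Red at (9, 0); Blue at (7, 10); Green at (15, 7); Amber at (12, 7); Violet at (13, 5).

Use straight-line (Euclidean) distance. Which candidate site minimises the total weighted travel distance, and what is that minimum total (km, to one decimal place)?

Blue, total 1594.6 km

Total weighted distance at each candidate:
  Red (9, 0): total = 2826.1
  Blue (7, 10): total = 1594.6
  Green (15, 7): total = 2115.7
  Amber (12, 7): total = 1859.9
  Violet (13, 5): total = 2134.3
Minimum is at Blue with total 1594.6 km.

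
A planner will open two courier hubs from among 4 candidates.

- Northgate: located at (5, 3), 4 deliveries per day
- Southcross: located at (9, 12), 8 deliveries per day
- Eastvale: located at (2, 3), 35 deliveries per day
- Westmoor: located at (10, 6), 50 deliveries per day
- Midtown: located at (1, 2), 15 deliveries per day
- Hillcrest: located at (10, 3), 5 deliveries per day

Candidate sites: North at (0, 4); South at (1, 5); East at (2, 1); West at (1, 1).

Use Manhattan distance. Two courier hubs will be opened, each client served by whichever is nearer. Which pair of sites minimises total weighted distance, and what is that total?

Evaluate every pair (each demand assigned to the nearer of the two):
  {South, East}: total = 790
  {South, West}: total = 819
  {North, South}: total = 849
  {North, East}: total = 906
  {North, West}: total = 935
  {East, West}: total = 949
Best pair: {South, East} with total 790.

{South, East}, total 790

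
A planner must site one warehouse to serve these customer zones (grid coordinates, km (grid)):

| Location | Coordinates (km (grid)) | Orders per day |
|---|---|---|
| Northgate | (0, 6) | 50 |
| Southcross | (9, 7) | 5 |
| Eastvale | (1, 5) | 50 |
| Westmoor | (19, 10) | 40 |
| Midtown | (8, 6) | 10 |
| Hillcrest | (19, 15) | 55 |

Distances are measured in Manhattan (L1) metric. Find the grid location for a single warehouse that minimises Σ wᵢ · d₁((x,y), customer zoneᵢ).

Manhattan distance separates: Σwᵢ(|x−xᵢ|+|y−yᵢ|) = Σwᵢ|x−xᵢ| + Σwᵢ|y−yᵢ|, so x and y are optimised independently as 1-D weighted medians.
Total weight W = 210; half = 105.
x-coordinate, sorted with cumulative weight:
  x=0 (Northgate, w=50) cum 50
  x=1 (Eastvale, w=50) cum 100
  x=8 (Midtown, w=10) cum 110  ← median
  x=9 (Southcross, w=5) cum 115
  x=19 (Westmoor, w=40) cum 155
  x=19 (Hillcrest, w=55) cum 210
⇒ x* = 8
y-coordinate, sorted with cumulative weight:
  y=5 (Eastvale, w=50) cum 50
  y=6 (Northgate, w=50) cum 100
  y=6 (Midtown, w=10) cum 110  ← median
  y=7 (Southcross, w=5) cum 115
  y=10 (Westmoor, w=40) cum 155
  y=15 (Hillcrest, w=55) cum 210
⇒ y* = 6

(8, 6)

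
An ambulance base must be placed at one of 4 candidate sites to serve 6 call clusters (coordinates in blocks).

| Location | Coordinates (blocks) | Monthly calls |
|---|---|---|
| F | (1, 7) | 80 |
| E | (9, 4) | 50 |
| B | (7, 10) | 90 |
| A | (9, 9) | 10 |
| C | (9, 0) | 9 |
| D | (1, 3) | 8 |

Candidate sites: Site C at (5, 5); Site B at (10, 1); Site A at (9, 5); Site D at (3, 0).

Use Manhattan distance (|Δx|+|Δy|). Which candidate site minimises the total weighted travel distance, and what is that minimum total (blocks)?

Site C, total 1569 blocks

Total weighted distance at each candidate:
  Site C (5, 5): total = 1569
  Site B (10, 1): total = 2676
  Site A (9, 5): total = 1645
  Site D (3, 0): total = 2724
Minimum is at Site C with total 1569 blocks.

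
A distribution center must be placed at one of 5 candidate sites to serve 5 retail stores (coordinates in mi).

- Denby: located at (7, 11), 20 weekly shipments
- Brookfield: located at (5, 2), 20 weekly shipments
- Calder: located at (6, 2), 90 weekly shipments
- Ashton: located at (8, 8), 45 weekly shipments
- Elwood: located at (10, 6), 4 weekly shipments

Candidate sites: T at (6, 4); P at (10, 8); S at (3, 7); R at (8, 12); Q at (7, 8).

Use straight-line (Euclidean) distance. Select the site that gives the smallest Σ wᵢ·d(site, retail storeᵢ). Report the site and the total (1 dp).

Total weighted distance at each candidate:
  T (6, 4): total = 585.3
  P (10, 8): total = 988.1
  S (3, 7): total = 1003.4
  R (8, 12): total = 1360.2
  Q (7, 8): total = 793.4
Minimum is at T with total 585.3 mi.

T, total 585.3 mi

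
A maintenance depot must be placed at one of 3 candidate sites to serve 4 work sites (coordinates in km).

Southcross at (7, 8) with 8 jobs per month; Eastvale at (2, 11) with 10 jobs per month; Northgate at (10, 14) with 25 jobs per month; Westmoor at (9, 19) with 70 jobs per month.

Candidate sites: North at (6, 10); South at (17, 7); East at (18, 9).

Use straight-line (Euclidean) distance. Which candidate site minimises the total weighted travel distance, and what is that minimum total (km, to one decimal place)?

North, total 864.6 km

Total weighted distance at each candidate:
  North (6, 10): total = 864.6
  South (17, 7): total = 1492.7
  East (18, 9): total = 1427.2
Minimum is at North with total 864.6 km.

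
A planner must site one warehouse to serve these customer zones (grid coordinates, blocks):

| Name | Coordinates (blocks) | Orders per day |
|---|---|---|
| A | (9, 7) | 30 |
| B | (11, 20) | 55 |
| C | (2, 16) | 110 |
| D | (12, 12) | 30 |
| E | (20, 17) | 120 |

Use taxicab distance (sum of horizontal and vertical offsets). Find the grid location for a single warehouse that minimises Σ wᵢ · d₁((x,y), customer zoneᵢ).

Manhattan distance separates: Σwᵢ(|x−xᵢ|+|y−yᵢ|) = Σwᵢ|x−xᵢ| + Σwᵢ|y−yᵢ|, so x and y are optimised independently as 1-D weighted medians.
Total weight W = 345; half = 172.5.
x-coordinate, sorted with cumulative weight:
  x=2 (C, w=110) cum 110
  x=9 (A, w=30) cum 140
  x=11 (B, w=55) cum 195  ← median
  x=12 (D, w=30) cum 225
  x=20 (E, w=120) cum 345
⇒ x* = 11
y-coordinate, sorted with cumulative weight:
  y=7 (A, w=30) cum 30
  y=12 (D, w=30) cum 60
  y=16 (C, w=110) cum 170
  y=17 (E, w=120) cum 290  ← median
  y=20 (B, w=55) cum 345
⇒ y* = 17

(11, 17)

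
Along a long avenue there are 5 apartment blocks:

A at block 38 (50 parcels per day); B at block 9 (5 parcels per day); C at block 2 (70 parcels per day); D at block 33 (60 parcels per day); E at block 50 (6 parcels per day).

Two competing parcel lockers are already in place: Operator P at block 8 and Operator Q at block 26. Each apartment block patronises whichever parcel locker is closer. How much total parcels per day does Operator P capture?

The indifferent point is the midpoint (8+26)/2 = 17; apartment blocks left of it (closer to Operator P at 8) go to Operator P, those right go to Operator Q.
  C at 2 (w=70) → Operator P
  B at 9 (w=5) → Operator P
  D at 33 (w=60) → Operator Q
  A at 38 (w=50) → Operator Q
  E at 50 (w=6) → Operator Q
Operator P captures 75; Operator Q captures 116.

75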